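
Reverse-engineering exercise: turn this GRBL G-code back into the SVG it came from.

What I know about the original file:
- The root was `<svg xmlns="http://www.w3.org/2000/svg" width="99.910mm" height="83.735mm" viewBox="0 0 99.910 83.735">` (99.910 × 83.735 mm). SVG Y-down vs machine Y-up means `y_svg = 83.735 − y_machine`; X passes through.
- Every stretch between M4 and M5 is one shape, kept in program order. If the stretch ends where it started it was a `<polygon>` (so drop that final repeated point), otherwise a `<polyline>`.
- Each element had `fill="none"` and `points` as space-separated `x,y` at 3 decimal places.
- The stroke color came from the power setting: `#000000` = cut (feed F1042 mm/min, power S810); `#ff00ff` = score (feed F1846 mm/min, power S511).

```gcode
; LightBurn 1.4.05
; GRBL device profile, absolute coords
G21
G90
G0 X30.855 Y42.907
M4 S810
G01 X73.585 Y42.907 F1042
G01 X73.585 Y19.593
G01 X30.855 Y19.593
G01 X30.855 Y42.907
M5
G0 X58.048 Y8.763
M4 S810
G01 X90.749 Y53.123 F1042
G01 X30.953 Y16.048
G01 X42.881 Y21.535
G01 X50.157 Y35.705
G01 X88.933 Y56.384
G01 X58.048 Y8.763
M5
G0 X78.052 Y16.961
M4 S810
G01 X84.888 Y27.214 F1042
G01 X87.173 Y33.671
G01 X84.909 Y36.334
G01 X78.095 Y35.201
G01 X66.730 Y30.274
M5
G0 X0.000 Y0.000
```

Each laser-on run becomes one SVG element. Flip Y back into SVG space with y_svg = 83.735 − y_machine. Every run uses S810, so all elements get stroke `#000000` (cut).

Run 1: The run returns to its start, so emit a `<polygon>` with points (Y-flipped): 30.855,40.828 73.585,40.828 73.585,64.142 30.855,64.142.

Run 2: The run returns to its start, so emit a `<polygon>` with points (Y-flipped): 58.048,74.972 90.749,30.612 30.953,67.687 42.881,62.200 50.157,48.030 88.933,27.351.

Run 3: The run is open, so emit a `<polyline>` with points (Y-flipped): 78.052,66.774 84.888,56.521 87.173,50.064 84.909,47.401 78.095,48.534 66.730,53.461.

<svg xmlns="http://www.w3.org/2000/svg" width="99.910mm" height="83.735mm" viewBox="0 0 99.910 83.735">
  <polygon points="30.855,40.828 73.585,40.828 73.585,64.142 30.855,64.142" fill="none" stroke="#000000"/>
  <polygon points="58.048,74.972 90.749,30.612 30.953,67.687 42.881,62.200 50.157,48.030 88.933,27.351" fill="none" stroke="#000000"/>
  <polyline points="78.052,66.774 84.888,56.521 87.173,50.064 84.909,47.401 78.095,48.534 66.730,53.461" fill="none" stroke="#000000"/>
</svg>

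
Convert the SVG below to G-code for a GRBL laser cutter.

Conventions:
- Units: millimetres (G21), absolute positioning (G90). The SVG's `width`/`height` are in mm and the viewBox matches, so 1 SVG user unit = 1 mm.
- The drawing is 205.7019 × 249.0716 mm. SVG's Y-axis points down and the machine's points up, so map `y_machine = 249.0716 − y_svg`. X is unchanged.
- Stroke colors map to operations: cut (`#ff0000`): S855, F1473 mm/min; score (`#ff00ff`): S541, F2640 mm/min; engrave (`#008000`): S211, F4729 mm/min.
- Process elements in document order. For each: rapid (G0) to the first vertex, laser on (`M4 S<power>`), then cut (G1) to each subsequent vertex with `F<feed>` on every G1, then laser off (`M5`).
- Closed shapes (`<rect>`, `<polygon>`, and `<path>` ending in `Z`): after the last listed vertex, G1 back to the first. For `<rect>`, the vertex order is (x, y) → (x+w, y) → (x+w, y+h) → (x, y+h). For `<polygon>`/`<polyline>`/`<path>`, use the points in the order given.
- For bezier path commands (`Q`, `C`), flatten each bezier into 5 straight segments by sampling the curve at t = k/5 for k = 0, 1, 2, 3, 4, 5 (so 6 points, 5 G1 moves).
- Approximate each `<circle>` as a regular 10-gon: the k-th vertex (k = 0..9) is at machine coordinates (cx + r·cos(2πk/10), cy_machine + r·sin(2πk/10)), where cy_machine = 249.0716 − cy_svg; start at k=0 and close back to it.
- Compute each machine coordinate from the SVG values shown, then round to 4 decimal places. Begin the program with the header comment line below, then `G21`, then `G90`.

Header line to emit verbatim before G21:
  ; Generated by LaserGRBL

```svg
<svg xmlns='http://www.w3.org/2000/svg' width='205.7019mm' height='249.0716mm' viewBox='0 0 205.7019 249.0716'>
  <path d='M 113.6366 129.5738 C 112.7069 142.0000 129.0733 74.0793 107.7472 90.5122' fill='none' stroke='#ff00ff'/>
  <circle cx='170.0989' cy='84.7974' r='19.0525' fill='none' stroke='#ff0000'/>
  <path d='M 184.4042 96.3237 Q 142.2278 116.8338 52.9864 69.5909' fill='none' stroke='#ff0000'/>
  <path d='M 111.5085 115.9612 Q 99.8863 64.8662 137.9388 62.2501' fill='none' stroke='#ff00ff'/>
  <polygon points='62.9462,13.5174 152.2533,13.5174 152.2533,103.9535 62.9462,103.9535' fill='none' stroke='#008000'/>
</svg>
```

; Generated by LaserGRBL
G21
G90
G0 X113.6366 Y119.4978
M4 S541
G1 X114.7144 Y120.3661 F2640
G1 X117.3038 Y132.6120 F2640
G1 X118.7654 Y148.3300 F2640
G1 X116.4597 Y159.6143 F2640
G1 X107.7472 Y158.5594 F2640
M5
G0 X189.1514 Y164.2742
M4 S855
G1 X185.5127 Y175.4730 F1473
G1 X175.9864 Y182.3942 F1473
G1 X164.2114 Y182.3942 F1473
G1 X154.6851 Y175.4730 F1473
G1 X151.0464 Y164.2742 F1473
G1 X154.6851 Y153.0754 F1473
G1 X164.2114 Y146.1542 F1473
G1 X175.9864 Y146.1542 F1473
G1 X185.5127 Y153.0754 F1473
G1 X189.1514 Y164.2742 F1473
M5
G0 X184.4042 Y152.7479
M4 S855
G1 X165.6510 Y147.2540 F1473
G1 X143.1327 Y147.1803 F1473
G1 X116.8491 Y152.5269 F1473
G1 X86.8004 Y163.2937 F1473
G1 X52.9864 Y179.4807 F1473
M5
G0 X111.5085 Y133.1104
M4 S541
G1 X108.8466 Y151.6092 F2640
G1 X110.1587 Y166.2298 F2640
G1 X115.4448 Y176.9720 F2640
G1 X124.7048 Y183.8359 F2640
G1 X137.9388 Y186.8215 F2640
M5
G0 X62.9462 Y235.5542
M4 S211
G1 X152.2533 Y235.5542 F4729
G1 X152.2533 Y145.1181 F4729
G1 X62.9462 Y145.1181 F4729
G1 X62.9462 Y235.5542 F4729
M5

1 u = 1 mm; y_m = 249.0716 − y.

[1] `<path>` cubic bezier, #ff00ff→score S541 F2640: (113.6366,119.4978) → (114.7144,120.3661) → (117.3038,132.6120) → (118.7654,148.3300) → (116.4597,159.6143) → (107.7472,158.5594)

[2] `<circle>` circle, #ff0000→cut S855 F1473: (189.1514,164.2742) → (185.5127,175.4730) → (175.9864,182.3942) → (164.2114,182.3942) → (154.6851,175.4730) → (151.0464,164.2742) → (154.6851,153.0754) → (164.2114,146.1542) → (175.9864,146.1542) → (185.5127,153.0754) → (189.1514,164.2742) (closed)

[3] `<path>` quadratic bezier, #ff0000→cut S855 F1473: (184.4042,152.7479) → (165.6510,147.2540) → (143.1327,147.1803) → (116.8491,152.5269) → (86.8004,163.2937) → (52.9864,179.4807)

[4] `<path>` quadratic bezier, #ff00ff→score S541 F2640: (111.5085,133.1104) → (108.8466,151.6092) → (110.1587,166.2298) → (115.4448,176.9720) → (124.7048,183.8359) → (137.9388,186.8215)

[5] `<polygon>` rectangle, #008000→engrave S211 F4729: (62.9462,235.5542) → (152.2533,235.5542) → (152.2533,145.1181) → (62.9462,145.1181) → (62.9462,235.5542) (closed)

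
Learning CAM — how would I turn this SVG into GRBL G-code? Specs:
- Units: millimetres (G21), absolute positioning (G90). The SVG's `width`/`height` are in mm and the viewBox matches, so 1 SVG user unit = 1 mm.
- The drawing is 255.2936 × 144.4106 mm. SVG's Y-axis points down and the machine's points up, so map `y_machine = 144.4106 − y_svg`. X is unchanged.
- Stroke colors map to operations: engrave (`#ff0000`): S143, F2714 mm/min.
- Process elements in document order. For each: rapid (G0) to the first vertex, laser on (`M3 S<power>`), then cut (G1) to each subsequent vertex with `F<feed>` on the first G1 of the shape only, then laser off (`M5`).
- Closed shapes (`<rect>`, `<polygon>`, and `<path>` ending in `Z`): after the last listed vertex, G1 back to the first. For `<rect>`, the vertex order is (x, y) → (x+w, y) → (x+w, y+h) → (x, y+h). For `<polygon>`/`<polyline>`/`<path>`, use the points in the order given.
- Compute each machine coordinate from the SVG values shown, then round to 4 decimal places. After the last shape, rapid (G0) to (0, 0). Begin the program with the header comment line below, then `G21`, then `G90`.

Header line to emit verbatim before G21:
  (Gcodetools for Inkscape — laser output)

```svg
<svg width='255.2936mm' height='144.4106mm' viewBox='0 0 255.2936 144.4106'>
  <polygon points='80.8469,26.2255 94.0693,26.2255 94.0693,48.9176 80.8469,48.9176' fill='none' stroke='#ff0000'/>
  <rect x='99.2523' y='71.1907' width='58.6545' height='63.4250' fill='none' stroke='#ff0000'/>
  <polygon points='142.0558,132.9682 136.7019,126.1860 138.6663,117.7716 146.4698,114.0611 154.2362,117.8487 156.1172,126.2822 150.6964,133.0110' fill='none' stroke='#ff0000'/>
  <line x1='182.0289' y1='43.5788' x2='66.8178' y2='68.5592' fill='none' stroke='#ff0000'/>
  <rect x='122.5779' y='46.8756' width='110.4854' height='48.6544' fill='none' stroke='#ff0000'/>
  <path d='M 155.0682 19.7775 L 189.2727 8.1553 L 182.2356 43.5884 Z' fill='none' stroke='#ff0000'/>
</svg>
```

(Gcodetools for Inkscape — laser output)
G21
G90
G0 X80.8469 Y118.1851
M3 S143
G1 X94.0693 Y118.1851 F2714
G1 X94.0693 Y95.4930
G1 X80.8469 Y95.4930
G1 X80.8469 Y118.1851
M5
G0 X99.2523 Y73.2199
M3 S143
G1 X157.9068 Y73.2199 F2714
G1 X157.9068 Y9.7949
G1 X99.2523 Y9.7949
G1 X99.2523 Y73.2199
M5
G0 X142.0558 Y11.4424
M3 S143
G1 X136.7019 Y18.2246 F2714
G1 X138.6663 Y26.6390
G1 X146.4698 Y30.3495
G1 X154.2362 Y26.5619
G1 X156.1172 Y18.1284
G1 X150.6964 Y11.3996
G1 X142.0558 Y11.4424
M5
G0 X182.0289 Y100.8318
M3 S143
G1 X66.8178 Y75.8514 F2714
M5
G0 X122.5779 Y97.5350
M3 S143
G1 X233.0633 Y97.5350 F2714
G1 X233.0633 Y48.8806
G1 X122.5779 Y48.8806
G1 X122.5779 Y97.5350
M5
G0 X155.0682 Y124.6331
M3 S143
G1 X189.2727 Y136.2553 F2714
G1 X182.2356 Y100.8222
G1 X155.0682 Y124.6331
M5
G0 X0.0000 Y0.0000

1 u = 1 mm; y_m = 144.4106 − y.

[1] `<polygon>` rectangle, #ff0000→engrave S143 F2714: (80.8469,118.1851) → (94.0693,118.1851) → (94.0693,95.4930) → (80.8469,95.4930) → (80.8469,118.1851) (closed)

[2] `<rect>` rectangle, #ff0000→engrave S143 F2714: (99.2523,73.2199) → (157.9068,73.2199) → (157.9068,9.7949) → (99.2523,9.7949) → (99.2523,73.2199) (closed)

[3] `<polygon>` regular polygon, #ff0000→engrave S143 F2714: (142.0558,11.4424) → (136.7019,18.2246) → (138.6663,26.6390) → (146.4698,30.3495) → (154.2362,26.5619) → (156.1172,18.1284) → (150.6964,11.3996) → (142.0558,11.4424) (closed)

[4] `<line>` line segment, #ff0000→engrave S143 F2714: (182.0289,100.8318) → (66.8178,75.8514)

[5] `<rect>` rectangle, #ff0000→engrave S143 F2714: (122.5779,97.5350) → (233.0633,97.5350) → (233.0633,48.8806) → (122.5779,48.8806) → (122.5779,97.5350) (closed)

[6] `<path>` regular polygon, #ff0000→engrave S143 F2714: (155.0682,124.6331) → (189.2727,136.2553) → (182.2356,100.8222) → (155.0682,124.6331) (closed)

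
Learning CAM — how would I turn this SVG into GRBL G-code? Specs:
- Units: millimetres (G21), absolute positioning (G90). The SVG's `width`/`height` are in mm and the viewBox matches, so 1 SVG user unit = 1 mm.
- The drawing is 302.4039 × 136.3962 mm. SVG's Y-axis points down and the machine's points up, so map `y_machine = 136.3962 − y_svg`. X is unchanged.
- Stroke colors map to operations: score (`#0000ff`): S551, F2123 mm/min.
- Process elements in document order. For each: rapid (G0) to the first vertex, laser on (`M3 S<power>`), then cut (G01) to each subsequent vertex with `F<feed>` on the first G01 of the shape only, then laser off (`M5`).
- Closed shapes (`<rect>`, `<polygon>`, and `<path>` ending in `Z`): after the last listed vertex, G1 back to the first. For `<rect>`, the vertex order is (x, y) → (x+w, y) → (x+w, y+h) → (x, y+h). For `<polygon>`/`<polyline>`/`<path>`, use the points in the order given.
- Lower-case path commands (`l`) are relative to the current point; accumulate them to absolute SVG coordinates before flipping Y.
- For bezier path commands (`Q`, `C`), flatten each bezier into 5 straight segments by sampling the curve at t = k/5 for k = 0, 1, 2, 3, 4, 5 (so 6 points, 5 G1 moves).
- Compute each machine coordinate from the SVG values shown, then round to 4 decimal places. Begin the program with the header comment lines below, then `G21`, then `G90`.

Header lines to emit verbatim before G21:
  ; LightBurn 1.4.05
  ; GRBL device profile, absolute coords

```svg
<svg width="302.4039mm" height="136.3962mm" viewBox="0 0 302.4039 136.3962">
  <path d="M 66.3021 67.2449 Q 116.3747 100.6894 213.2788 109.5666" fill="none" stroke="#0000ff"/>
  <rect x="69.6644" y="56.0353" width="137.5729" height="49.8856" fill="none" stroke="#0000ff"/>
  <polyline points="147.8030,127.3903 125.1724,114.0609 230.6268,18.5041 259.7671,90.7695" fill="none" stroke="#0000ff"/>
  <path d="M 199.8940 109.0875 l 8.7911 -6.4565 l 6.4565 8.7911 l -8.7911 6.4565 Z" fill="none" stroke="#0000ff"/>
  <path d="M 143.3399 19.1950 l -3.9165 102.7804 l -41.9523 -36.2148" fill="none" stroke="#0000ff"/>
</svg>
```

; LightBurn 1.4.05
; GRBL device profile, absolute coords
G21
G90
G0 X66.3021 Y69.1513
M3 S551
G01 X88.2044 Y56.7562 F2123
G01 X113.8532 Y46.3265
G01 X143.2486 Y37.8621
G01 X176.3904 Y31.3632
G01 X213.2788 Y26.8296
M5
G0 X69.6644 Y80.3609
M3 S551
G01 X207.2373 Y80.3609 F2123
G01 X207.2373 Y30.4753
G01 X69.6644 Y30.4753
G01 X69.6644 Y80.3609
M5
G0 X147.8030 Y9.0059
M3 S551
G01 X125.1724 Y22.3353 F2123
G01 X230.6268 Y117.8921
G01 X259.7671 Y45.6267
M5
G0 X199.8940 Y27.3087
M3 S551
G01 X208.6851 Y33.7652 F2123
G01 X215.1416 Y24.9741
G01 X206.3505 Y18.5176
G01 X199.8940 Y27.3087
M5
G0 X143.3399 Y117.2012
M3 S551
G01 X139.4234 Y14.4208 F2123
G01 X97.4711 Y50.6356
M5

Since the viewBox matches the mm dimensions, user units are millimetres directly. The only transform is the Y-flip y_m = 136.3962 − y_svg.

Shape 1 is a quadratic bezier drawn with `<path>`. Its stroke #0000ff means score at S551, F2123. After flipping Y the toolpath is (66.3021,69.1513) → (88.2044,56.7562) → (113.8532,46.3265) → (143.2486,37.8621) → (176.3904,31.3632) → (213.2788,26.8296).

Shape 2 is a rectangle drawn with `<rect>`. Its stroke #0000ff means score at S551, F2123. After flipping Y the toolpath is (69.6644,80.3609) → (207.2373,80.3609) → (207.2373,30.4753) → (69.6644,30.4753) → (69.6644,80.3609), returning to the start.

Shape 3 is a open polyline drawn with `<polyline>`. Its stroke #0000ff means score at S551, F2123. After flipping Y the toolpath is (147.8030,9.0059) → (125.1724,22.3353) → (230.6268,117.8921) → (259.7671,45.6267).

Shape 4 is a regular polygon drawn with `<path>`. Its stroke #0000ff means score at S551, F2123. After flipping Y the toolpath is (199.8940,27.3087) → (208.6851,33.7652) → (215.1416,24.9741) → (206.3505,18.5176) → (199.8940,27.3087), returning to the start.

Shape 5 is a open polyline drawn with `<path>`. Its stroke #0000ff means score at S551, F2123. After flipping Y the toolpath is (143.3399,117.2012) → (139.4234,14.4208) → (97.4711,50.6356).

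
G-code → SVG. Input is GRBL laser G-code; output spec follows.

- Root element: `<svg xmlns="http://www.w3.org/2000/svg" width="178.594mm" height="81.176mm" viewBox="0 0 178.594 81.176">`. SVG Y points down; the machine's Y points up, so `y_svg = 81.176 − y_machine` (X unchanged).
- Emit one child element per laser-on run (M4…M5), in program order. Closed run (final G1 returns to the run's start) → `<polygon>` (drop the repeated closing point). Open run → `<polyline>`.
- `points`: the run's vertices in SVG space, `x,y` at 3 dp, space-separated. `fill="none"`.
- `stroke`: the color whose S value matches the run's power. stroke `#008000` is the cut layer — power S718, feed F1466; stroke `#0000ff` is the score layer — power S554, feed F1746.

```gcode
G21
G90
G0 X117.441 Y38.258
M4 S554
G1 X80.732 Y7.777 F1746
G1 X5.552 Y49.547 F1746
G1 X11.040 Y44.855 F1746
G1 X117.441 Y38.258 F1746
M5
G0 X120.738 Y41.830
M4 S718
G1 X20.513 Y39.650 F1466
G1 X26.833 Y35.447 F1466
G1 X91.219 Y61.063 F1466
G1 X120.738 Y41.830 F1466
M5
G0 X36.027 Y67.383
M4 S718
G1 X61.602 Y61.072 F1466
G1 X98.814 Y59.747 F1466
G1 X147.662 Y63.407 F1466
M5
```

<svg xmlns="http://www.w3.org/2000/svg" width="178.594mm" height="81.176mm" viewBox="0 0 178.594 81.176">
  <polygon points="117.441,42.918 80.732,73.399 5.552,31.629 11.040,36.321" fill="none" stroke="#0000ff"/>
  <polygon points="120.738,39.346 20.513,41.526 26.833,45.729 91.219,20.113" fill="none" stroke="#008000"/>
  <polyline points="36.027,13.793 61.602,20.104 98.814,21.429 147.662,17.769" fill="none" stroke="#008000"/>
</svg>

y_svg = 81.176 − y_m.

[1] S554→`#0000ff` (score); closed run; points: 117.441,42.918 80.732,73.399 5.552,31.629 11.040,36.321

[2] S718→`#008000` (cut); closed run; points: 120.738,39.346 20.513,41.526 26.833,45.729 91.219,20.113

[3] S718→`#008000` (cut); open run; points: 36.027,13.793 61.602,20.104 98.814,21.429 147.662,17.769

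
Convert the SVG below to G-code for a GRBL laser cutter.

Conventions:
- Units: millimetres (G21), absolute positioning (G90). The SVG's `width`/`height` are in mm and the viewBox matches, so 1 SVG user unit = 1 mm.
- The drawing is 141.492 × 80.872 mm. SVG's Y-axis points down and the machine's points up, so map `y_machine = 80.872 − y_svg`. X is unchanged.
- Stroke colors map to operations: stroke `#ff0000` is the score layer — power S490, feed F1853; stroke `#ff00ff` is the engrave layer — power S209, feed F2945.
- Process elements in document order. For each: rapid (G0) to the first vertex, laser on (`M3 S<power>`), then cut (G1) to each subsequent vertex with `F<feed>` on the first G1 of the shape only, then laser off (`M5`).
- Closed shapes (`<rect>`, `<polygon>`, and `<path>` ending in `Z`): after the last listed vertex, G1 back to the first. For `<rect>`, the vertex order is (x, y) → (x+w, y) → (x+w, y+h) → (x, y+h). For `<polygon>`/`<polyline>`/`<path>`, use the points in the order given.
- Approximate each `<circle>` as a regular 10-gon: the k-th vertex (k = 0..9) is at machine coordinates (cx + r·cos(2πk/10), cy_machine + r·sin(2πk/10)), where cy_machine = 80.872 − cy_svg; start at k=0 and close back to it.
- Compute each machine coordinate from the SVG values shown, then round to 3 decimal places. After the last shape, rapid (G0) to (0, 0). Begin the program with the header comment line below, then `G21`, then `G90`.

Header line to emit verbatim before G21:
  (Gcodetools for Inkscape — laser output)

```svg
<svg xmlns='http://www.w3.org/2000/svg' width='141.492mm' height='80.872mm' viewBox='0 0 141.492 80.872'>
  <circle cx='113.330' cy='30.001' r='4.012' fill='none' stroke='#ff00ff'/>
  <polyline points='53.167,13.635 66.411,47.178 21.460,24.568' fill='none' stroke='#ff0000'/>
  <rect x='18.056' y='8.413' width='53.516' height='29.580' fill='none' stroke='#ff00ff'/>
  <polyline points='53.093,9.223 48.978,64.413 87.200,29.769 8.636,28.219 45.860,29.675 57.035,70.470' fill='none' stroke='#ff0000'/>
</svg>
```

Since the viewBox matches the mm dimensions, user units are millimetres directly. The only transform is the Y-flip y_m = 80.872 − y_svg.

Shape 1 is a circle drawn with `<circle>`. Its stroke #ff00ff means engrave at S209, F2945. After flipping Y the toolpath is (117.342,50.871) → (116.576,53.229) → (114.570,54.687) → (112.090,54.687) → (110.084,53.229) → (109.318,50.871) → (110.084,48.513) → (112.090,47.055) → (114.570,47.055) → (116.576,48.513) → (117.342,50.871), returning to the start.

Shape 2 is a open polyline drawn with `<polyline>`. Its stroke #ff0000 means score at S490, F1853. After flipping Y the toolpath is (53.167,67.237) → (66.411,33.694) → (21.460,56.304).

Shape 3 is a rectangle drawn with `<rect>`. Its stroke #ff00ff means engrave at S209, F2945. After flipping Y the toolpath is (18.056,72.459) → (71.572,72.459) → (71.572,42.879) → (18.056,42.879) → (18.056,72.459), returning to the start.

Shape 4 is a open polyline drawn with `<polyline>`. Its stroke #ff0000 means score at S490, F1853. After flipping Y the toolpath is (53.093,71.649) → (48.978,16.459) → (87.200,51.103) → (8.636,52.653) → (45.860,51.197) → (57.035,10.402).

(Gcodetools for Inkscape — laser output)
G21
G90
G0 X117.342 Y50.871
M3 S209
G1 X116.576 Y53.229 F2945
G1 X114.570 Y54.687
G1 X112.090 Y54.687
G1 X110.084 Y53.229
G1 X109.318 Y50.871
G1 X110.084 Y48.513
G1 X112.090 Y47.055
G1 X114.570 Y47.055
G1 X116.576 Y48.513
G1 X117.342 Y50.871
M5
G0 X53.167 Y67.237
M3 S490
G1 X66.411 Y33.694 F1853
G1 X21.460 Y56.304
M5
G0 X18.056 Y72.459
M3 S209
G1 X71.572 Y72.459 F2945
G1 X71.572 Y42.879
G1 X18.056 Y42.879
G1 X18.056 Y72.459
M5
G0 X53.093 Y71.649
M3 S490
G1 X48.978 Y16.459 F1853
G1 X87.200 Y51.103
G1 X8.636 Y52.653
G1 X45.860 Y51.197
G1 X57.035 Y10.402
M5
G0 X0.000 Y0.000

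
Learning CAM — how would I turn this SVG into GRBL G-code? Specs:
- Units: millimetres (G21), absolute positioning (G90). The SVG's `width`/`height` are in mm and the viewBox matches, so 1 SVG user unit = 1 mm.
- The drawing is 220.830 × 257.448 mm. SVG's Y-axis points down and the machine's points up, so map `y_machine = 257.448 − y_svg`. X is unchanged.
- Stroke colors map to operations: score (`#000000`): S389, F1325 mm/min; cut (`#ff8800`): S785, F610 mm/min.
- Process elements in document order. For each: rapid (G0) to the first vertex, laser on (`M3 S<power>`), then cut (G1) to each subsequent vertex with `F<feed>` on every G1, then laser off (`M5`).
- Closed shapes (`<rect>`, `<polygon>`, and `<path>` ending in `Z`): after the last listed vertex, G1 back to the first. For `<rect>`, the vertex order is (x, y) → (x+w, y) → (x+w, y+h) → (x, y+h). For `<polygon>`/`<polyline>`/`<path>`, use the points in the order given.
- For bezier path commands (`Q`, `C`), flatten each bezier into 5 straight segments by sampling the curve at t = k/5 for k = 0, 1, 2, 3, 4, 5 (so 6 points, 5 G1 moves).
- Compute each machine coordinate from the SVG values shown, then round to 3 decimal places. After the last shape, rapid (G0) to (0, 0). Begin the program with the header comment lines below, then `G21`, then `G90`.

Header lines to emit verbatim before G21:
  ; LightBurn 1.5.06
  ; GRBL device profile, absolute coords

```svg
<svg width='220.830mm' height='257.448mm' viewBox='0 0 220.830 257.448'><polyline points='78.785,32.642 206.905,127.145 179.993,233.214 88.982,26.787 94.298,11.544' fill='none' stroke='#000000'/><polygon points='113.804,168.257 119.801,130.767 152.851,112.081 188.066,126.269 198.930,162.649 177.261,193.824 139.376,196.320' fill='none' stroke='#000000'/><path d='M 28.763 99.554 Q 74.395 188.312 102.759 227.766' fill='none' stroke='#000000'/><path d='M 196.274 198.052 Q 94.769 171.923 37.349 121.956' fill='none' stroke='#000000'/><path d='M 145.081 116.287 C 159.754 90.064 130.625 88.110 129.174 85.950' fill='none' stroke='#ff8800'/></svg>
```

; LightBurn 1.5.06
; GRBL device profile, absolute coords
G21
G90
G0 X78.785 Y224.806
M3 S389
G1 X206.905 Y130.303 F1325
G1 X179.993 Y24.234 F1325
G1 X88.982 Y230.661 F1325
G1 X94.298 Y245.904 F1325
M5
G0 X113.804 Y89.191
M3 S389
G1 X119.801 Y126.681 F1325
G1 X152.851 Y145.367 F1325
G1 X188.066 Y131.179 F1325
G1 X198.930 Y94.799 F1325
G1 X177.261 Y63.624 F1325
G1 X139.376 Y61.128 F1325
G1 X113.804 Y89.191 F1325
M5
G0 X28.763 Y157.894
M3 S389
G1 X46.325 Y124.363 F1325
G1 X62.506 Y94.776 F1325
G1 X77.305 Y69.134 F1325
G1 X90.723 Y47.436 F1325
G1 X102.759 Y29.682 F1325
M5
G0 X196.274 Y59.396
M3 S389
G1 X157.435 Y70.801 F1325
G1 X122.124 Y84.113 F1325
G1 X90.339 Y99.332 F1325
G1 X62.080 Y116.459 F1325
G1 X37.349 Y135.492 F1325
M5
G0 X145.081 Y141.161
M3 S785
G1 X149.200 Y154.178 F610
G1 X146.238 Y162.546 F610
G1 X139.626 Y167.438 F610
G1 X132.794 Y170.031 F610
G1 X129.174 Y171.498 F610
M5
G0 X0.000 Y0.000

1 u = 1 mm; y_m = 257.448 − y.

[1] `<polyline>` open polyline, #000000→score S389 F1325: (78.785,224.806) → (206.905,130.303) → (179.993,24.234) → (88.982,230.661) → (94.298,245.904)

[2] `<polygon>` regular polygon, #000000→score S389 F1325: (113.804,89.191) → (119.801,126.681) → (152.851,145.367) → (188.066,131.179) → (198.930,94.799) → (177.261,63.624) → (139.376,61.128) → (113.804,89.191) (closed)

[3] `<path>` quadratic bezier, #000000→score S389 F1325: (28.763,157.894) → (46.325,124.363) → (62.506,94.776) → (77.305,69.134) → (90.723,47.436) → (102.759,29.682)

[4] `<path>` quadratic bezier, #000000→score S389 F1325: (196.274,59.396) → (157.435,70.801) → (122.124,84.113) → (90.339,99.332) → (62.080,116.459) → (37.349,135.492)

[5] `<path>` cubic bezier, #ff8800→cut S785 F610: (145.081,141.161) → (149.200,154.178) → (146.238,162.546) → (139.626,167.438) → (132.794,170.031) → (129.174,171.498)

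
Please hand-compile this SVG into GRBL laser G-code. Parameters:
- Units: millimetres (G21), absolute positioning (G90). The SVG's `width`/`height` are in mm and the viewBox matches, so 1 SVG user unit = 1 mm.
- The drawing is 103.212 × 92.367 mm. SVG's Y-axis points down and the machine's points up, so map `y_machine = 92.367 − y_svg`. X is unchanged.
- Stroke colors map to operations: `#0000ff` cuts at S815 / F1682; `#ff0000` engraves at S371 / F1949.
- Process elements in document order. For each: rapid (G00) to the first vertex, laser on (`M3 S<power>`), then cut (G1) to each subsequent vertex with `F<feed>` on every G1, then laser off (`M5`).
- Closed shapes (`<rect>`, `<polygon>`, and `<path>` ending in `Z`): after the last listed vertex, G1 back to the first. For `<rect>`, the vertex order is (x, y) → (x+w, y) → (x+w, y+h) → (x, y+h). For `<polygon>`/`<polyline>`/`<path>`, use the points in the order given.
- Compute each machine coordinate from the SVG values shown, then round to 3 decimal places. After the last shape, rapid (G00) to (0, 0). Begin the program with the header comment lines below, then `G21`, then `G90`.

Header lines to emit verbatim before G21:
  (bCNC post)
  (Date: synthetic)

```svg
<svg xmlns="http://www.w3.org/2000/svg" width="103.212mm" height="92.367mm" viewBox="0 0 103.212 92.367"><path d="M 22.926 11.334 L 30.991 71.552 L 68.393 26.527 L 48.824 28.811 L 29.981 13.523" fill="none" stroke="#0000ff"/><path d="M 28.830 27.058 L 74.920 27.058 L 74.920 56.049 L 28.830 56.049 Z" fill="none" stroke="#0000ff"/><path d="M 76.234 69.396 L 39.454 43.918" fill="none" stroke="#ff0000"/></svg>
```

viewBox `0 0 103.212 92.367` with mm width/height → 1 unit = 1 mm. Flip: y_m = 92.367 − y_svg.

**Shape 1** — `<path>` open polyline, stroke `#0000ff` → cut (S815, F1682). Machine vertices: (22.926,81.033) → (30.991,20.815) → (68.393,65.840) → (48.824,63.556) → (29.981,78.844). Open path.

**Shape 2** — `<path>` rectangle, stroke `#0000ff` → cut (S815, F1682). Machine vertices: (28.830,65.309) → (74.920,65.309) → (74.920,36.318) → (28.830,36.318) → (28.830,65.309). Closed: final G1 returns to the first vertex.

**Shape 3** — `<path>` line segment, stroke `#ff0000` → engrave (S371, F1949). Machine vertices: (76.234,22.971) → (39.454,48.449). Open path.

(bCNC post)
(Date: synthetic)
G21
G90
G00 X22.926 Y81.033
M3 S815
G1 X30.991 Y20.815 F1682
G1 X68.393 Y65.840 F1682
G1 X48.824 Y63.556 F1682
G1 X29.981 Y78.844 F1682
M5
G00 X28.830 Y65.309
M3 S815
G1 X74.920 Y65.309 F1682
G1 X74.920 Y36.318 F1682
G1 X28.830 Y36.318 F1682
G1 X28.830 Y65.309 F1682
M5
G00 X76.234 Y22.971
M3 S371
G1 X39.454 Y48.449 F1949
M5
G00 X0.000 Y0.000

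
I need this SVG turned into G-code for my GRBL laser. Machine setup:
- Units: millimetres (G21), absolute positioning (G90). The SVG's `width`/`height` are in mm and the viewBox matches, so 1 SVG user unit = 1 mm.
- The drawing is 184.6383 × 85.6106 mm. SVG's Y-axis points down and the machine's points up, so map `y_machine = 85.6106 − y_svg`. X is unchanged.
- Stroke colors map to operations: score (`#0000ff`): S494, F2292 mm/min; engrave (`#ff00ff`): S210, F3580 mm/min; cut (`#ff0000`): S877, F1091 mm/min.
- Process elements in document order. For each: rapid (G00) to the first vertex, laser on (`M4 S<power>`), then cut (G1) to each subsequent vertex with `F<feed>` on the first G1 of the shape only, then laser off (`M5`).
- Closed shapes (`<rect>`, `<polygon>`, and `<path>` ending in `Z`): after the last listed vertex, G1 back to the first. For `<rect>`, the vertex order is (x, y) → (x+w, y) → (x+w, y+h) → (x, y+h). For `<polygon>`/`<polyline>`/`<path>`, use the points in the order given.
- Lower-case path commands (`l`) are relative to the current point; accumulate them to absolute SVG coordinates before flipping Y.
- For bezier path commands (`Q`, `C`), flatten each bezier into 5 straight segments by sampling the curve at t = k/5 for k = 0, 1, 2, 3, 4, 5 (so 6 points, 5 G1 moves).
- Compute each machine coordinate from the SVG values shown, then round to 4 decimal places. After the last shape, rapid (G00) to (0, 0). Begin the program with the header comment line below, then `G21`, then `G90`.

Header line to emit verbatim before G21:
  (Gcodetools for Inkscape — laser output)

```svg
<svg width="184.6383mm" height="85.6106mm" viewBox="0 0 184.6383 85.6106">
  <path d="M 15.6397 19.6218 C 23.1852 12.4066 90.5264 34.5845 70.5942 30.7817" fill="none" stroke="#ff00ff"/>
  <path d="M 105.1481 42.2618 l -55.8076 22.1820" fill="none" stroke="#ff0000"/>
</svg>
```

1 u = 1 mm; y_m = 85.6106 − y.

[1] `<path>` cubic bezier, #ff00ff→engrave S210 F3580: (15.6397,65.9888) → (26.1659,67.2337) → (43.9838,64.0823) → (62.0340,59.1924) → (73.2573,55.2219) → (70.5942,54.8289)

[2] `<path>` line segment, #ff0000→cut S877 F1091: (105.1481,43.3488) → (49.3405,21.1668)

(Gcodetools for Inkscape — laser output)
G21
G90
G00 X15.6397 Y65.9888
M4 S210
G1 X26.1659 Y67.2337 F3580
G1 X43.9838 Y64.0823
G1 X62.0340 Y59.1924
G1 X73.2573 Y55.2219
G1 X70.5942 Y54.8289
M5
G00 X105.1481 Y43.3488
M4 S877
G1 X49.3405 Y21.1668 F1091
M5
G00 X0.0000 Y0.0000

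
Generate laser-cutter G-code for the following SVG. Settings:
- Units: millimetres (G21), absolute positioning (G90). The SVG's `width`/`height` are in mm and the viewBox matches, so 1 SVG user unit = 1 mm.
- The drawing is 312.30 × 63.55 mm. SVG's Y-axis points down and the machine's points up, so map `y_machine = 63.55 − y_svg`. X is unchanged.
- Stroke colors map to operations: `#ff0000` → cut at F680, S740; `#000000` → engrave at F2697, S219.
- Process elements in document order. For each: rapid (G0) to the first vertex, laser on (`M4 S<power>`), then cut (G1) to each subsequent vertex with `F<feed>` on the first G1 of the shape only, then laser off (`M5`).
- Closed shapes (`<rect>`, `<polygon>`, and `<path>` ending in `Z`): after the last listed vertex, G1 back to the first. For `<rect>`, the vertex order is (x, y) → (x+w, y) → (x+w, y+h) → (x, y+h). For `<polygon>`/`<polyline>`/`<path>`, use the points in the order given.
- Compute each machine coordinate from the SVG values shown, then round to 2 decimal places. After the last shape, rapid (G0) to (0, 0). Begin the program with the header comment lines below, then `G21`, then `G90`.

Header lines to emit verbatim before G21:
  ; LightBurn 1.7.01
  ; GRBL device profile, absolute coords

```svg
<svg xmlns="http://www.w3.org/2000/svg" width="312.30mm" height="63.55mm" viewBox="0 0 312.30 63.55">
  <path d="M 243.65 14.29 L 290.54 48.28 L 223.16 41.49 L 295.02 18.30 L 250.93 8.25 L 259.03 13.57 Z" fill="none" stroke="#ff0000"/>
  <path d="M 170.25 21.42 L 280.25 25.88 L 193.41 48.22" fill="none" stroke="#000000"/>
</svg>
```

; LightBurn 1.7.01
; GRBL device profile, absolute coords
G21
G90
G0 X243.65 Y49.26
M4 S740
G1 X290.54 Y15.27 F680
G1 X223.16 Y22.06
G1 X295.02 Y45.25
G1 X250.93 Y55.30
G1 X259.03 Y49.98
G1 X243.65 Y49.26
M5
G0 X170.25 Y42.13
M4 S219
G1 X280.25 Y37.67 F2697
G1 X193.41 Y15.33
M5
G0 X0.00 Y0.00

1 u = 1 mm; y_m = 63.55 − y.

[1] `<path>` closed polygon, #ff0000→cut S740 F680: (243.65,49.26) → (290.54,15.27) → (223.16,22.06) → (295.02,45.25) → (250.93,55.30) → (259.03,49.98) → (243.65,49.26) (closed)

[2] `<path>` open polyline, #000000→engrave S219 F2697: (170.25,42.13) → (280.25,37.67) → (193.41,15.33)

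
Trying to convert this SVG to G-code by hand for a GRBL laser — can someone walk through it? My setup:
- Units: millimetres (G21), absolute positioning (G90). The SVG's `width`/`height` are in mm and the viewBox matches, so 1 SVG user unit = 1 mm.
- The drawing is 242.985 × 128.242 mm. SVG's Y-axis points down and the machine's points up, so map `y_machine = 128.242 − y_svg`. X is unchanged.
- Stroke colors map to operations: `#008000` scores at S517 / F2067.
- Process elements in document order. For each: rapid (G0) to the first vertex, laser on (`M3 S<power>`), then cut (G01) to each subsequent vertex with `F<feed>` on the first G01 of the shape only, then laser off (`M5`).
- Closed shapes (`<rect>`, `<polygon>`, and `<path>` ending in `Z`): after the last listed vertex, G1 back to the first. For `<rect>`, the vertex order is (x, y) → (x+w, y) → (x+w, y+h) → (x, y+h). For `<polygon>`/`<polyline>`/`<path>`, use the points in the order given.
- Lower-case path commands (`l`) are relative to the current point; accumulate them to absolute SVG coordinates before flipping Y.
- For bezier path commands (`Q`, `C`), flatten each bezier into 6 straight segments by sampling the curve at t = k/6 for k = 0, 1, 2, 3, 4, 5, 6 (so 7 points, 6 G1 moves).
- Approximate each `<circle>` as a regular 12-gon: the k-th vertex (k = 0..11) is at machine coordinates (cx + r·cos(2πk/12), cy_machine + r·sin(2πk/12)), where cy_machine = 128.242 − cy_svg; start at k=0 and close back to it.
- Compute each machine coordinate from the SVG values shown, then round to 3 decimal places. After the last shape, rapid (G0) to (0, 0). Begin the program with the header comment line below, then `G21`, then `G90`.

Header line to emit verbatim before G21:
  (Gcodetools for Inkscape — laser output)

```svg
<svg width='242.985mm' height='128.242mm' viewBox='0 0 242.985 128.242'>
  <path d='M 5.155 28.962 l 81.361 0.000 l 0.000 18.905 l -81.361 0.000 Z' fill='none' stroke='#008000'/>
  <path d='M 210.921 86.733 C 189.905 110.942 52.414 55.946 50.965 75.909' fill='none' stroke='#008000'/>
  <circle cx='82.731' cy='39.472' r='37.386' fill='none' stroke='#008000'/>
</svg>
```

viewBox `0 0 242.985 128.242` with mm width/height → 1 unit = 1 mm. Flip: y_m = 128.242 − y_svg.

**Shape 1** — `<path>` rectangle, stroke `#008000` → score (S517, F2067). Machine vertices: (5.155,99.280) → (86.516,99.280) → (86.516,80.375) → (5.155,80.375) → (5.155,99.280). Closed: final G1 returns to the first vertex.

**Shape 2** — `<path>` cubic bezier, stroke `#008000` → score (S517, F2067). Control points (SVG): P0=(210.921,86.733), P1=(189.905,110.942), P2=(52.414,55.946), P3=(50.965,75.909); sampled at t=k/6. Machine vertices: (210.921,41.509) → (191.876,35.291) → (160.432,37.992) → (123.605,45.329) → (88.409,53.019) → (61.857,56.782) → (50.965,52.333). Open path.

**Shape 3** — `<circle>` circle, stroke `#008000` → score (S517, F2067). Machine vertices: (120.117,88.770) → (115.108,107.463) → (101.424,121.147) → (82.731,126.156) → (64.038,121.147) → (50.354,107.463) → (45.345,88.770) → (50.354,70.077) → (64.038,56.393) → (82.731,51.384) → (101.424,56.393) → (115.108,70.077) → (120.117,88.770). Closed: final G1 returns to the first vertex.

(Gcodetools for Inkscape — laser output)
G21
G90
G0 X5.155 Y99.280
M3 S517
G01 X86.516 Y99.280 F2067
G01 X86.516 Y80.375
G01 X5.155 Y80.375
G01 X5.155 Y99.280
M5
G0 X210.921 Y41.509
M3 S517
G01 X191.876 Y35.291 F2067
G01 X160.432 Y37.992
G01 X123.605 Y45.329
G01 X88.409 Y53.019
G01 X61.857 Y56.782
G01 X50.965 Y52.333
M5
G0 X120.117 Y88.770
M3 S517
G01 X115.108 Y107.463 F2067
G01 X101.424 Y121.147
G01 X82.731 Y126.156
G01 X64.038 Y121.147
G01 X50.354 Y107.463
G01 X45.345 Y88.770
G01 X50.354 Y70.077
G01 X64.038 Y56.393
G01 X82.731 Y51.384
G01 X101.424 Y56.393
G01 X115.108 Y70.077
G01 X120.117 Y88.770
M5
G0 X0.000 Y0.000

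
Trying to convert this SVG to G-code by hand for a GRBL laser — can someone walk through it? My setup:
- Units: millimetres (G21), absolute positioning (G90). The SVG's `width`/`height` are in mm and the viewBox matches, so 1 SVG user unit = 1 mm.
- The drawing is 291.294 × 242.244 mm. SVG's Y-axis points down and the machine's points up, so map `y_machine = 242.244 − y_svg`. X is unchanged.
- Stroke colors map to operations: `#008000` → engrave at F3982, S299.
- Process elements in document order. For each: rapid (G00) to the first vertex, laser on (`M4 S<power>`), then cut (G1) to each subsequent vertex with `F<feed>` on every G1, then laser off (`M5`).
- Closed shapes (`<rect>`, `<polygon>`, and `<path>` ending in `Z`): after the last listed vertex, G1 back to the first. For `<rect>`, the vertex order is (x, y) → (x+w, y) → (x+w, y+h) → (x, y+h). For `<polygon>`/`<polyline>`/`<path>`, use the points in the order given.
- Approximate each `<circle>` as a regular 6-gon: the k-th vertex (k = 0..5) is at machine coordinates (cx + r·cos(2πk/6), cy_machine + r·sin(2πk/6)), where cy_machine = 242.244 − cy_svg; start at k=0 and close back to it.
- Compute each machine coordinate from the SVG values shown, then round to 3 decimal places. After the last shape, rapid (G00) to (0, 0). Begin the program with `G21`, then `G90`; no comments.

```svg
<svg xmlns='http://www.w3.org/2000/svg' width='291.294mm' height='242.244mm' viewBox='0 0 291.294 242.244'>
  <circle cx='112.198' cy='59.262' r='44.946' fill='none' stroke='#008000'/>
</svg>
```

Since the viewBox matches the mm dimensions, user units are millimetres directly. The only transform is the Y-flip y_m = 242.244 − y_svg.

Shape 1 is a circle drawn with `<circle>`. Its stroke #008000 means engrave at S299, F3982. After flipping Y the toolpath is (157.144,182.982) → (134.671,221.906) → (89.725,221.906) → (67.252,182.982) → (89.725,144.058) → (134.671,144.058) → (157.144,182.982), returning to the start.

G21
G90
G00 X157.144 Y182.982
M4 S299
G1 X134.671 Y221.906 F3982
G1 X89.725 Y221.906 F3982
G1 X67.252 Y182.982 F3982
G1 X89.725 Y144.058 F3982
G1 X134.671 Y144.058 F3982
G1 X157.144 Y182.982 F3982
M5
G00 X0.000 Y0.000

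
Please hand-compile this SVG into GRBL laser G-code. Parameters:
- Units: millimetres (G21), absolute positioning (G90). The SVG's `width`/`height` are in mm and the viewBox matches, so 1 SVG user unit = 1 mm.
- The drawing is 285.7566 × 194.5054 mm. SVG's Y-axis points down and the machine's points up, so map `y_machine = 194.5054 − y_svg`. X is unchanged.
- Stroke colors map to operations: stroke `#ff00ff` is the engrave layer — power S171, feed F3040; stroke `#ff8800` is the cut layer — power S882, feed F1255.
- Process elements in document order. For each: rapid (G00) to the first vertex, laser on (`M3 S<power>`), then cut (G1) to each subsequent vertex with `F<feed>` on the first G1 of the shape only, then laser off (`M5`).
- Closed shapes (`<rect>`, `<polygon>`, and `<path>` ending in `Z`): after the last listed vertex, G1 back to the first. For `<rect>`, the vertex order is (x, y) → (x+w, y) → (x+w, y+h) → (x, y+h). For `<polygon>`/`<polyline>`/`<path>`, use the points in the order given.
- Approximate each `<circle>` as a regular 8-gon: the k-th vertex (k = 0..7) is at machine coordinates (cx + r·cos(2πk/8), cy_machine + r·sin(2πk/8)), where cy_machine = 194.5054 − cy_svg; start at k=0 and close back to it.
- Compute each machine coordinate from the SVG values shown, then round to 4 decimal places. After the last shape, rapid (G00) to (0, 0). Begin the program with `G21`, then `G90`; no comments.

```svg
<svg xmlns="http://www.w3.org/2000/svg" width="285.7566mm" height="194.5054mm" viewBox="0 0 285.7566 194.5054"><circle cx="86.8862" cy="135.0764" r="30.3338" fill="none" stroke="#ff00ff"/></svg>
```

G21
G90
G00 X117.2200 Y59.4290
M3 S171
G1 X108.3354 Y80.8782 F3040
G1 X86.8862 Y89.7628
G1 X65.4370 Y80.8782
G1 X56.5524 Y59.4290
G1 X65.4370 Y37.9798
G1 X86.8862 Y29.0952
G1 X108.3354 Y37.9798
G1 X117.2200 Y59.4290
M5
G00 X0.0000 Y0.0000

viewBox `0 0 285.7566 194.5054` with mm width/height → 1 unit = 1 mm. Flip: y_m = 194.5054 − y_svg.

**Shape 1** — `<circle>` circle, stroke `#ff00ff` → engrave (S171, F3040). Machine vertices: (117.2200,59.4290) → (108.3354,80.8782) → (86.8862,89.7628) → (65.4370,80.8782) → (56.5524,59.4290) → (65.4370,37.9798) → (86.8862,29.0952) → (108.3354,37.9798) → (117.2200,59.4290). Closed: final G1 returns to the first vertex.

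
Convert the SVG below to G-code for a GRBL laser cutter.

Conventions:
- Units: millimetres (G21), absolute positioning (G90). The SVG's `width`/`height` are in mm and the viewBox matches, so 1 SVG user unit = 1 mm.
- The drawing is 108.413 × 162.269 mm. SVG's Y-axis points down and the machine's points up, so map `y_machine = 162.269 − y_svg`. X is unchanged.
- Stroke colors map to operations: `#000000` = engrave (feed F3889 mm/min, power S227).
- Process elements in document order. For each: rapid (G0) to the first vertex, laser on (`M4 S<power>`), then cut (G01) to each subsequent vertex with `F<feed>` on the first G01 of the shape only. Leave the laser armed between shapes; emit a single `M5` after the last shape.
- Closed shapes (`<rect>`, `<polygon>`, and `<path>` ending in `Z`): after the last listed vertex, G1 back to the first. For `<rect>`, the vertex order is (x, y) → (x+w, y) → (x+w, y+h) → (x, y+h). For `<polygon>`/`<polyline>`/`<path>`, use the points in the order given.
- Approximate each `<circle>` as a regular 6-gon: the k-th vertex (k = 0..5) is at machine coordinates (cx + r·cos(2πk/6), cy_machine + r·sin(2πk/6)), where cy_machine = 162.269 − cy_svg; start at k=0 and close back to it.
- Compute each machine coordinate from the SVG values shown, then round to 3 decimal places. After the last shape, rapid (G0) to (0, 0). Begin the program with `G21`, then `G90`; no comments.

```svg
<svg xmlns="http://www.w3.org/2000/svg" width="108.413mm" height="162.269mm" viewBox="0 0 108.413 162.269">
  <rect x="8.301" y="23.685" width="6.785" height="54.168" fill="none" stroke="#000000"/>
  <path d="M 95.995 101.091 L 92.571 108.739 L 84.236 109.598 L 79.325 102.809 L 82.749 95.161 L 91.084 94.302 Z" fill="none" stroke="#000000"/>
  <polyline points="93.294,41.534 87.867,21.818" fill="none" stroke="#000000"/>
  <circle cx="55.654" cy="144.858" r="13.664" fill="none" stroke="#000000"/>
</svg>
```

G21
G90
G0 X8.301 Y138.584
M4 S227
G01 X15.086 Y138.584 F3889
G01 X15.086 Y84.416
G01 X8.301 Y84.416
G01 X8.301 Y138.584
G0 X95.995 Y61.178
M4 S227
G01 X92.571 Y53.530 F3889
G01 X84.236 Y52.671
G01 X79.325 Y59.460
G01 X82.749 Y67.108
G01 X91.084 Y67.967
G01 X95.995 Y61.178
G0 X93.294 Y120.735
M4 S227
G01 X87.867 Y140.451 F3889
G0 X69.318 Y17.411
M4 S227
G01 X62.486 Y29.244 F3889
G01 X48.822 Y29.244
G01 X41.990 Y17.411
G01 X48.822 Y5.578
G01 X62.486 Y5.578
G01 X69.318 Y17.411
M5
G0 X0.000 Y0.000

1 u = 1 mm; y_m = 162.269 − y.

[1] `<rect>` rectangle, #000000→engrave S227 F3889: (8.301,138.584) → (15.086,138.584) → (15.086,84.416) → (8.301,84.416) → (8.301,138.584) (closed)

[2] `<path>` regular polygon, #000000→engrave S227 F3889: (95.995,61.178) → (92.571,53.530) → (84.236,52.671) → (79.325,59.460) → (82.749,67.108) → (91.084,67.967) → (95.995,61.178) (closed)

[3] `<polyline>` line segment, #000000→engrave S227 F3889: (93.294,120.735) → (87.867,140.451)

[4] `<circle>` circle, #000000→engrave S227 F3889: (69.318,17.411) → (62.486,29.244) → (48.822,29.244) → (41.990,17.411) → (48.822,5.578) → (62.486,5.578) → (69.318,17.411) (closed)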